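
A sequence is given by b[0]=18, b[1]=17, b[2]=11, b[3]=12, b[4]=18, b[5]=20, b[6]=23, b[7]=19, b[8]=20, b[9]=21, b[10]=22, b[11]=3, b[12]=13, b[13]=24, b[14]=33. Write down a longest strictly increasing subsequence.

Patience tails give the LIS length; then backtrack through the dp parents:
18 → extends → [18]
17 → replaces 18 → [17]
11 → replaces 17 → [11]
12 → extends → [11, 12]
18 → extends → [11, 12, 18]
20 → extends → [11, 12, 18, 20]
23 → extends → [11, 12, 18, 20, 23]
19 → replaces 20 → [11, 12, 18, 19, 23]
20 → replaces 23 → [11, 12, 18, 19, 20]
21 → extends → [11, 12, 18, 19, 20, 21]
22 → extends → [11, 12, 18, 19, 20, 21, 22]
3 → replaces 11 → [3, 12, 18, 19, 20, 21, 22]
13 → replaces 18 → [3, 12, 13, 19, 20, 21, 22]
24 → extends → [3, 12, 13, 19, 20, 21, 22, 24]
33 → extends → [3, 12, 13, 19, 20, 21, 22, 24, 33]
Length 9; one witness is 11, 12, 18, 19, 20, 21, 22, 24, 33.

11, 12, 18, 19, 20, 21, 22, 24, 33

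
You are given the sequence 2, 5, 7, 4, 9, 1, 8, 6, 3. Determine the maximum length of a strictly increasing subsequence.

Let dp[i] be the length of the longest such subsequence ending at index i:
i:     1 2 3 4 5 6 7 8 9
a[i]:  2 5 7 4 9 1 8 6 3
dp:    1 2 3 2 4 1 4 3 2
Maximum dp value is 4.

4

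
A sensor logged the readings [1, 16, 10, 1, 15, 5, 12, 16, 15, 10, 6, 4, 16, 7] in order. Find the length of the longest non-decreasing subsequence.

6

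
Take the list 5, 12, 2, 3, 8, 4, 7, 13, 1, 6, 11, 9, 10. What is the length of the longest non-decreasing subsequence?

Let dp[i] be the length of the longest such subsequence ending at index i:
i:      1  2  3  4  5  6  7  8  9 10 11 12 13
a[i]:   5 12  2  3  8  4  7 13  1  6 11  9 10
dp:     1  2  1  2  3  3  4  5  1  4  5  5  6
Maximum dp value is 6.

6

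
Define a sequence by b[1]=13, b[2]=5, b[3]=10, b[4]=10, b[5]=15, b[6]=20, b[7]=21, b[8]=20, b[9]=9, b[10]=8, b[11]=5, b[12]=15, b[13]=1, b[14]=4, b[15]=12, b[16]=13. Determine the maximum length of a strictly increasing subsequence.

Track the smallest tail for each achievable length (strict):
13 → extends → [13]
5 → replaces 13 → [5]
10 → extends → [5, 10]
10 → already a tail → [5, 10]
15 → extends → [5, 10, 15]
20 → extends → [5, 10, 15, 20]
21 → extends → [5, 10, 15, 20, 21]
20 → already a tail → [5, 10, 15, 20, 21]
9 → replaces 10 → [5, 9, 15, 20, 21]
8 → replaces 9 → [5, 8, 15, 20, 21]
5 → already a tail → [5, 8, 15, 20, 21]
15 → already a tail → [5, 8, 15, 20, 21]
1 → replaces 5 → [1, 8, 15, 20, 21]
4 → replaces 8 → [1, 4, 15, 20, 21]
12 → replaces 15 → [1, 4, 12, 20, 21]
13 → replaces 20 → [1, 4, 12, 13, 21]
Five tails, so the longest strictly increasing subsequence has length 5 (e.g. 5, 10, 15, 20, 21).

5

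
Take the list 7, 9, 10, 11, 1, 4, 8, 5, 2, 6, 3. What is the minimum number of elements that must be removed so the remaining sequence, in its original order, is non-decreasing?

Fewest deletions = n − (longest non-decreasing subsequence).
Patience tails:
7 → extends → [7]
9 → extends → [7, 9]
10 → extends → [7, 9, 10]
11 → extends → [7, 9, 10, 11]
1 → replaces 7 → [1, 9, 10, 11]
4 → replaces 9 → [1, 4, 10, 11]
8 → replaces 10 → [1, 4, 8, 11]
5 → replaces 8 → [1, 4, 5, 11]
2 → replaces 4 → [1, 2, 5, 11]
6 → replaces 11 → [1, 2, 5, 6]
3 → replaces 5 → [1, 2, 3, 6]
Longest non-decreasing subsequence has length 4, so deletions = 11 − 4 = 7.

7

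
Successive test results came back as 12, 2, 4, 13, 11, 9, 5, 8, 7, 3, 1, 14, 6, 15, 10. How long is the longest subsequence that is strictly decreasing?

Let dp[i] be the longest strictly decreasing subsequence ending at i:
i:      1  2  3  4  5  6  7  8  9 10 11 12 13 14 15
a[i]:  12  2  4 13 11  9  5  8  7  3  1 14  6 15 10
dp:     1  2  2  1  2  3  4  4  5  6  7  1  6  1  3
Maximum is 7.

7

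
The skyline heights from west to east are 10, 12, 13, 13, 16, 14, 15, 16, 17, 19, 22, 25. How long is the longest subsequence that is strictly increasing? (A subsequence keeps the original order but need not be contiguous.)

Let dp[i] be the length of the longest such subsequence ending at index i:
i:      1  2  3  4  5  6  7  8  9 10 11 12
a[i]:  10 12 13 13 16 14 15 16 17 19 22 25
dp:     1  2  3  3  4  4  5  6  7  8  9 10
Maximum dp value is 10.

10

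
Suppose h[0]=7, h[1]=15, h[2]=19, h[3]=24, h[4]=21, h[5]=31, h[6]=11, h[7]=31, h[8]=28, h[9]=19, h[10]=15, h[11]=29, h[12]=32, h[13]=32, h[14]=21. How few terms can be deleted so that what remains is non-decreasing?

7

Fewest deletions = n − (longest non-decreasing subsequence).
Patience tails:
7 → extends → [7]
15 → extends → [7, 15]
19 → extends → [7, 15, 19]
24 → extends → [7, 15, 19, 24]
21 → replaces 24 → [7, 15, 19, 21]
31 → extends → [7, 15, 19, 21, 31]
11 → replaces 15 → [7, 11, 19, 21, 31]
31 → extends → [7, 11, 19, 21, 31, 31]
28 → replaces 31 → [7, 11, 19, 21, 28, 31]
19 → replaces 21 → [7, 11, 19, 19, 28, 31]
15 → replaces 19 → [7, 11, 15, 19, 28, 31]
29 → replaces 31 → [7, 11, 15, 19, 28, 29]
32 → extends → [7, 11, 15, 19, 28, 29, 32]
32 → extends → [7, 11, 15, 19, 28, 29, 32, 32]
21 → replaces 28 → [7, 11, 15, 19, 21, 29, 32, 32]
Longest non-decreasing subsequence has length 8, so deletions = 15 − 8 = 7.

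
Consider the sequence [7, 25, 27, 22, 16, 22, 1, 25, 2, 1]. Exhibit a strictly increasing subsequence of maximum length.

7, 16, 22, 25

Patience tails give the LIS length; then backtrack through the dp parents:
7 → extends → [7]
25 → extends → [7, 25]
27 → extends → [7, 25, 27]
22 → replaces 25 → [7, 22, 27]
16 → replaces 22 → [7, 16, 27]
22 → replaces 27 → [7, 16, 22]
1 → replaces 7 → [1, 16, 22]
25 → extends → [1, 16, 22, 25]
2 → replaces 16 → [1, 2, 22, 25]
1 → already a tail → [1, 2, 22, 25]
Length 4; one witness is 7, 16, 22, 25.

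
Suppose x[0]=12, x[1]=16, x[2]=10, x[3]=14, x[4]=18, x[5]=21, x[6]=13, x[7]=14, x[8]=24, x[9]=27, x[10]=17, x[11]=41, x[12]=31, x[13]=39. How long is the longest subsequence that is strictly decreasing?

3

Let dp[i] be the longest strictly decreasing subsequence ending at i:
i:      0  1  2  3  4  5  6  7  8  9 10 11 12 13
x[i]:  12 16 10 14 18 21 13 14 24 27 17 41 31 39
dp:     1  1  2  2  1  1  3  2  1  1  2  1  2  2
Maximum is 3.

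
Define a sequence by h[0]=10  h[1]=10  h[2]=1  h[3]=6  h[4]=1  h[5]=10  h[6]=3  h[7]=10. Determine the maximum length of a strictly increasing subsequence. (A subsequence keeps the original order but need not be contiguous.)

3

Track the smallest tail for each achievable length (strict):
10 → extends → [10]
10 → already a tail → [10]
1 → replaces 10 → [1]
6 → extends → [1, 6]
1 → already a tail → [1, 6]
10 → extends → [1, 6, 10]
3 → replaces 6 → [1, 3, 10]
10 → already a tail → [1, 3, 10]
Three tails, so the longest strictly increasing subsequence has length 3 (e.g. 1, 6, 10).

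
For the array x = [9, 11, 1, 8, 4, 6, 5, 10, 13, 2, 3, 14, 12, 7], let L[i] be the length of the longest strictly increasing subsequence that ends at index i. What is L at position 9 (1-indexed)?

5

dp[i] = 1 + max{dp[j] : j<i, x[j]<x[i]} (or 1 if no such j):
i:      1  2  3  4  5  6  7  8  9 10 11 12 13 14
x[i]:   9 11  1  8  4  6  5 10 13  2  3 14 12  7
dp:     1  2  1  2  2  3  3  4  5  2  3  6  5  4
At index 9 the value is 5.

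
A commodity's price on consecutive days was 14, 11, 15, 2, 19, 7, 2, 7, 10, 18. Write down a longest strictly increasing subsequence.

Patience tails give the LIS length; then backtrack through the dp parents:
14 → extends → [14]
11 → replaces 14 → [11]
15 → extends → [11, 15]
2 → replaces 11 → [2, 15]
19 → extends → [2, 15, 19]
7 → replaces 15 → [2, 7, 19]
2 → already a tail → [2, 7, 19]
7 → already a tail → [2, 7, 19]
10 → replaces 19 → [2, 7, 10]
18 → extends → [2, 7, 10, 18]
Length 4; one witness is 2, 7, 10, 18.

2, 7, 10, 18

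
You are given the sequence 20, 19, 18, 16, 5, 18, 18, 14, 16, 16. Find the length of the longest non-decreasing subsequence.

4

Let dp[i] be the length of the longest such subsequence ending at index i:
i:      1  2  3  4  5  6  7  8  9 10
a[i]:  20 19 18 16  5 18 18 14 16 16
dp:     1  1  1  1  1  2  3  2  3  4
Maximum dp value is 4.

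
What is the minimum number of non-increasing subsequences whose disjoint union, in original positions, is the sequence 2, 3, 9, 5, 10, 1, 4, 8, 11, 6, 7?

5

The minimum number of non-increasing subsequences covering a sequence equals the length of its longest strictly increasing subsequence.
LIS length is 5 (e.g. 2, 3, 9, 10, 11), so 5 piles are needed.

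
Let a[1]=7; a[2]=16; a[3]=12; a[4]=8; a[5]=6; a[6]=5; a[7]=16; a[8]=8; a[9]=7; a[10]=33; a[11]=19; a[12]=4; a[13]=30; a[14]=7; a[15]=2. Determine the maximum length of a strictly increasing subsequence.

5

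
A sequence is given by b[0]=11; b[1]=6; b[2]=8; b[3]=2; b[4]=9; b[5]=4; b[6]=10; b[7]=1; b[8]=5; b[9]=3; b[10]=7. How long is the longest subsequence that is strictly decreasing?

4

Negate each value so 'decreasing' becomes 'increasing', then run patience tails on the negated sequence:
-11 → extends → [-11]
-6 → extends → [-11, -6]
-8 → replaces -6 → [-11, -8]
-2 → extends → [-11, -8, -2]
-9 → replaces -8 → [-11, -9, -2]
-4 → replaces -2 → [-11, -9, -4]
-10 → replaces -9 → [-11, -10, -4]
-1 → extends → [-11, -10, -4, -1]
-5 → replaces -4 → [-11, -10, -5, -1]
-3 → replaces -1 → [-11, -10, -5, -3]
-7 → replaces -5 → [-11, -10, -7, -3]
Four tails, so the longest strictly decreasing subsequence of the original has length 4.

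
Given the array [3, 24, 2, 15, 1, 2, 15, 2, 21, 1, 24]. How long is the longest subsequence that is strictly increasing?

5

Let dp[i] be the length of the longest such subsequence ending at index i:
i:      1  2  3  4  5  6  7  8  9 10 11
a[i]:   3 24  2 15  1  2 15  2 21  1 24
dp:     1  2  1  2  1  2  3  2  4  1  5
Maximum dp value is 5.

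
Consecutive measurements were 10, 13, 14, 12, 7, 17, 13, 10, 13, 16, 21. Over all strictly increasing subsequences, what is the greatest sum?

75

Let S[i] be the best sum of a strictly increasing subsequence ending at i:
i:      1  2  3  4  5  6  7  8  9 10 11
a[i]:  10 13 14 12  7 17 13 10 13 16 21
S:     10 23 37 22  7 54 35 17 35 53 75
Maximum is 75 (e.g. 10 + 13 + 14 + 17 + 21).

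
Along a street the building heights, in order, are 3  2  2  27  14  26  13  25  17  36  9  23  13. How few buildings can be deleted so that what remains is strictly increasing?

Fewest deletions = n − (longest strictly increasing subsequence).
Patience tails:
3 → extends → [3]
2 → replaces 3 → [2]
2 → already a tail → [2]
27 → extends → [2, 27]
14 → replaces 27 → [2, 14]
26 → extends → [2, 14, 26]
13 → replaces 14 → [2, 13, 26]
25 → replaces 26 → [2, 13, 25]
17 → replaces 25 → [2, 13, 17]
36 → extends → [2, 13, 17, 36]
9 → replaces 13 → [2, 9, 17, 36]
23 → replaces 36 → [2, 9, 17, 23]
13 → replaces 17 → [2, 9, 13, 23]
Longest strictly increasing subsequence has length 4, so deletions = 13 − 4 = 9.

9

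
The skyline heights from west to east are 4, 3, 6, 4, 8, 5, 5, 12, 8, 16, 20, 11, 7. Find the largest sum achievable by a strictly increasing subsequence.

66

Let S[i] be the best sum of a strictly increasing subsequence ending at i:
i:      1  2  3  4  5  6  7  8  9 10 11 12 13
a[i]:   4  3  6  4  8  5  5 12  8 16 20 11  7
S:      4  3 10  7 18 12 12 30 20 46 66 31 19
Maximum is 66 (e.g. 4 + 6 + 8 + 12 + 16 + 20).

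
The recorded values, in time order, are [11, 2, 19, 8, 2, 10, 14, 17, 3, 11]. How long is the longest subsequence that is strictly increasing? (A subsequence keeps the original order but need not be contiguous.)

5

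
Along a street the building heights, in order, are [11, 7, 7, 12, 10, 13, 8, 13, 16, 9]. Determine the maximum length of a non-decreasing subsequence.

Let dp[i] be the length of the longest such subsequence ending at index i:
i:      1  2  3  4  5  6  7  8  9 10
a[i]:  11  7  7 12 10 13  8 13 16  9
dp:     1  1  2  3  3  4  3  5  6  4
Maximum dp value is 6.

6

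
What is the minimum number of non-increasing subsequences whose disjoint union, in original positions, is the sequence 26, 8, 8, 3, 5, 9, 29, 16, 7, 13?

4

Place each on the leftmost legal pile:
26 → new pile 1 (tops now [26])
8 → pile 1 (tops now [8])
8 → pile 1 (tops now [8])
3 → pile 1 (tops now [3])
5 → new pile 2 (tops now [3, 5])
9 → new pile 3 (tops now [3, 5, 9])
29 → new pile 4 (tops now [3, 5, 9, 29])
16 → pile 4 (tops now [3, 5, 9, 16])
7 → pile 3 (tops now [3, 5, 7, 16])
13 → pile 4 (tops now [3, 5, 7, 13])
Four piles.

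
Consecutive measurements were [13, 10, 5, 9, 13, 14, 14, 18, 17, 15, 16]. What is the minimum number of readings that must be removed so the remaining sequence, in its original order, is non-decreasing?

4

Fewest deletions = n − (longest non-decreasing subsequence).
i:      1  2  3  4  5  6  7  8  9 10 11
a[i]:  13 10  5  9 13 14 14 18 17 15 16
dp:     1  1  1  2  3  4  5  6  6  6  7
max dp = 7, so deletions = 11 − 7 = 4.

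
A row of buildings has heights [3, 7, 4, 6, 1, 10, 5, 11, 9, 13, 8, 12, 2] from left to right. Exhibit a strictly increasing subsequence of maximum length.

Patience tails give the LIS length; then backtrack through the dp parents:
3 → extends → [3]
7 → extends → [3, 7]
4 → replaces 7 → [3, 4]
6 → extends → [3, 4, 6]
1 → replaces 3 → [1, 4, 6]
10 → extends → [1, 4, 6, 10]
5 → replaces 6 → [1, 4, 5, 10]
11 → extends → [1, 4, 5, 10, 11]
9 → replaces 10 → [1, 4, 5, 9, 11]
13 → extends → [1, 4, 5, 9, 11, 13]
8 → replaces 9 → [1, 4, 5, 8, 11, 13]
12 → replaces 13 → [1, 4, 5, 8, 11, 12]
2 → replaces 4 → [1, 2, 5, 8, 11, 12]
Length 6; one witness is 3, 4, 6, 10, 11, 13.

3, 4, 6, 10, 11, 13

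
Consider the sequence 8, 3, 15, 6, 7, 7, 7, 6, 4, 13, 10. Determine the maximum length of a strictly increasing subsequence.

4

Track the smallest tail for each achievable length (strict):
8 → extends → [8]
3 → replaces 8 → [3]
15 → extends → [3, 15]
6 → replaces 15 → [3, 6]
7 → extends → [3, 6, 7]
7 → already a tail → [3, 6, 7]
7 → already a tail → [3, 6, 7]
6 → already a tail → [3, 6, 7]
4 → replaces 6 → [3, 4, 7]
13 → extends → [3, 4, 7, 13]
10 → replaces 13 → [3, 4, 7, 10]
Four tails, so the longest strictly increasing subsequence has length 4 (e.g. 3, 6, 7, 13).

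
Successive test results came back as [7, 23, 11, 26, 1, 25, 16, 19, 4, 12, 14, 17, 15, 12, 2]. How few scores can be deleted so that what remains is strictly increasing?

10

Fewest deletions = n − (longest strictly increasing subsequence).
i:      1  2  3  4  5  6  7  8  9 10 11 12 13 14 15
a[i]:   7 23 11 26  1 25 16 19  4 12 14 17 15 12  2
dp:     1  2  2  3  1  3  3  4  2  3  4  5  5  3  2
max dp = 5, so deletions = 15 − 5 = 10.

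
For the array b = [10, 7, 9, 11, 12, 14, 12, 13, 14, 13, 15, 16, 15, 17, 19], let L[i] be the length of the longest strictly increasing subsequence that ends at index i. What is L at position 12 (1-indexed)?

dp[i] = 1 + max{dp[j] : j<i, b[j]<b[i]} (or 1 if no such j):
i:      1  2  3  4  5  6  7  8  9 10 11 12 13 14 15
b[i]:  10  7  9 11 12 14 12 13 14 13 15 16 15 17 19
dp:     1  1  2  3  4  5  4  5  6  5  7  8  7  9 10
At index 12 the value is 8.

8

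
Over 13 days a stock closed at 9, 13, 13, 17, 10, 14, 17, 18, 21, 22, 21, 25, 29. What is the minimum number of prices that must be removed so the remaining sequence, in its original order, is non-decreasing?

3

Fewest deletions = n − (longest non-decreasing subsequence).
Patience tails:
9 → extends → [9]
13 → extends → [9, 13]
13 → extends → [9, 13, 13]
17 → extends → [9, 13, 13, 17]
10 → replaces 13 → [9, 10, 13, 17]
14 → replaces 17 → [9, 10, 13, 14]
17 → extends → [9, 10, 13, 14, 17]
18 → extends → [9, 10, 13, 14, 17, 18]
21 → extends → [9, 10, 13, 14, 17, 18, 21]
22 → extends → [9, 10, 13, 14, 17, 18, 21, 22]
21 → replaces 22 → [9, 10, 13, 14, 17, 18, 21, 21]
25 → extends → [9, 10, 13, 14, 17, 18, 21, 21, 25]
29 → extends → [9, 10, 13, 14, 17, 18, 21, 21, 25, 29]
Longest non-decreasing subsequence has length 10, so deletions = 13 − 10 = 3.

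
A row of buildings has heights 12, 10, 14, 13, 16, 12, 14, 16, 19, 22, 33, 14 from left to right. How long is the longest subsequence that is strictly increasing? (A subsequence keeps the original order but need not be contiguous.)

7

Let dp[i] be the length of the longest such subsequence ending at index i:
i:      1  2  3  4  5  6  7  8  9 10 11 12
a[i]:  12 10 14 13 16 12 14 16 19 22 33 14
dp:     1  1  2  2  3  2  3  4  5  6  7  3
Maximum dp value is 7.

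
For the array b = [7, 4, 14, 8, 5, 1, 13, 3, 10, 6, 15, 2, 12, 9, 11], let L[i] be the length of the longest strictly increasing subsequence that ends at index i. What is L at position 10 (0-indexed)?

4

dp[i] = 1 + max{dp[j] : j<i, b[j]<b[i]} (or 1 if no such j):
i:      0  1  2  3  4  5  6  7  8  9 10 11 12 13 14
b[i]:   7  4 14  8  5  1 13  3 10  6 15  2 12  9 11
dp:     1  1  2  2  2  1  3  2  3  3  4  2  4  4  5
At index 10 the value is 4.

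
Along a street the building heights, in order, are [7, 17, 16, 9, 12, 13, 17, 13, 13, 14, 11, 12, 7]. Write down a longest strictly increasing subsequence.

7, 9, 12, 13, 17

Patience tails give the LIS length; then backtrack through the dp parents:
7 → extends → [7]
17 → extends → [7, 17]
16 → replaces 17 → [7, 16]
9 → replaces 16 → [7, 9]
12 → extends → [7, 9, 12]
13 → extends → [7, 9, 12, 13]
17 → extends → [7, 9, 12, 13, 17]
13 → already a tail → [7, 9, 12, 13, 17]
13 → already a tail → [7, 9, 12, 13, 17]
14 → replaces 17 → [7, 9, 12, 13, 14]
11 → replaces 12 → [7, 9, 11, 13, 14]
12 → replaces 13 → [7, 9, 11, 12, 14]
7 → already a tail → [7, 9, 11, 12, 14]
Length 5; one witness is 7, 9, 12, 13, 17.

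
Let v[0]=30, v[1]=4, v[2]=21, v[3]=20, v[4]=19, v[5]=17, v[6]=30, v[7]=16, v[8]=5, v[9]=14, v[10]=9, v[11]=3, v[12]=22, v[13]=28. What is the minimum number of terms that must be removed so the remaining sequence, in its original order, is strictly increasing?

9

Fewest deletions = n − (longest strictly increasing subsequence).
i:      0  1  2  3  4  5  6  7  8  9 10 11 12 13
v[i]:  30  4 21 20 19 17 30 16  5 14  9  3 22 28
dp:     1  1  2  2  2  2  3  2  2  3  3  1  4  5
max dp = 5, so deletions = 14 − 5 = 9.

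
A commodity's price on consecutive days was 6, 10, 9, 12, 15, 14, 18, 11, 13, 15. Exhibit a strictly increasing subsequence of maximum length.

6, 10, 12, 15, 18

Patience tails give the LIS length; then backtrack through the dp parents:
6 → extends → [6]
10 → extends → [6, 10]
9 → replaces 10 → [6, 9]
12 → extends → [6, 9, 12]
15 → extends → [6, 9, 12, 15]
14 → replaces 15 → [6, 9, 12, 14]
18 → extends → [6, 9, 12, 14, 18]
11 → replaces 12 → [6, 9, 11, 14, 18]
13 → replaces 14 → [6, 9, 11, 13, 18]
15 → replaces 18 → [6, 9, 11, 13, 15]
Length 5; one witness is 6, 10, 12, 15, 18.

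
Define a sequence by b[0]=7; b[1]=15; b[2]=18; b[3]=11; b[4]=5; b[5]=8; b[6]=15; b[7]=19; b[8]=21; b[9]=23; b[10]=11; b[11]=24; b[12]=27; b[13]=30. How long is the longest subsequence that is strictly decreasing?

3

Negate each value so 'decreasing' becomes 'increasing', then run patience tails on the negated sequence:
-7 → extends → [-7]
-15 → replaces -7 → [-15]
-18 → replaces -15 → [-18]
-11 → extends → [-18, -11]
-5 → extends → [-18, -11, -5]
-8 → replaces -5 → [-18, -11, -8]
-15 → replaces -11 → [-18, -15, -8]
-19 → replaces -18 → [-19, -15, -8]
-21 → replaces -19 → [-21, -15, -8]
-23 → replaces -21 → [-23, -15, -8]
-11 → replaces -8 → [-23, -15, -11]
-24 → replaces -23 → [-24, -15, -11]
-27 → replaces -24 → [-27, -15, -11]
-30 → replaces -27 → [-30, -15, -11]
Three tails, so the longest strictly decreasing subsequence of the original has length 3.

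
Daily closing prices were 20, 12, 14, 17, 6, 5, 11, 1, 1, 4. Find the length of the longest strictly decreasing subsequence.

5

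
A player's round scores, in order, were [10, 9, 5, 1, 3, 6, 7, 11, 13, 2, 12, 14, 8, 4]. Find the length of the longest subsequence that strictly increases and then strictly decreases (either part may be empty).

inc[i] = longest strictly increasing subsequence ending at i; dec[i] = longest strictly decreasing subsequence starting at i:
i:      1  2  3  4  5  6  7  8  9 10 11 12 13 14
a[i]:  10  9  5  1  3  6  7 11 13  2 12 14  8  4
inc:    1  1  1  1  2  3  4  5  6  2  6  7  5  3
dec:    5  4  3  1  2  2  2  3  4  1  3  3  2  1
Best peak at i=9 (value 13): inc=6, dec=4, length 6+4−1 = 9.

9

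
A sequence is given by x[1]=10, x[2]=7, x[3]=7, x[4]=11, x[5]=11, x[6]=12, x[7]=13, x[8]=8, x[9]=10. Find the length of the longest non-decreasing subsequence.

Let dp[i] be the length of the longest such subsequence ending at index i:
i:      1  2  3  4  5  6  7  8  9
x[i]:  10  7  7 11 11 12 13  8 10
dp:     1  1  2  3  4  5  6  3  4
Maximum dp value is 6.

6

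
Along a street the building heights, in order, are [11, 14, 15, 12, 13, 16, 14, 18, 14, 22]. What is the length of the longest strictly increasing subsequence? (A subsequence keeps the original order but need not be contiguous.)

Let dp[i] be the length of the longest such subsequence ending at index i:
i:      1  2  3  4  5  6  7  8  9 10
a[i]:  11 14 15 12 13 16 14 18 14 22
dp:     1  2  3  2  3  4  4  5  4  6
Maximum dp value is 6.

6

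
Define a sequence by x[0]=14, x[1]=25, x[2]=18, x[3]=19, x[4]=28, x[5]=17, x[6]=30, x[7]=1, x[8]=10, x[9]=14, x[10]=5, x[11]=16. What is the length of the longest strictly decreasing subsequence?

5

Negate each value so 'decreasing' becomes 'increasing', then run patience tails on the negated sequence:
-14 → extends → [-14]
-25 → replaces -14 → [-25]
-18 → extends → [-25, -18]
-19 → replaces -18 → [-25, -19]
-28 → replaces -25 → [-28, -19]
-17 → extends → [-28, -19, -17]
-30 → replaces -28 → [-30, -19, -17]
-1 → extends → [-30, -19, -17, -1]
-10 → replaces -1 → [-30, -19, -17, -10]
-14 → replaces -10 → [-30, -19, -17, -14]
-5 → extends → [-30, -19, -17, -14, -5]
-16 → replaces -14 → [-30, -19, -17, -16, -5]
Five tails, so the longest strictly decreasing subsequence of the original has length 5.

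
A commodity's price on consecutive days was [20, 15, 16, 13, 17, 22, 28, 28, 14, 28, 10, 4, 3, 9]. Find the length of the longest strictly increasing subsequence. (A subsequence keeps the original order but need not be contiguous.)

Let dp[i] be the length of the longest such subsequence ending at index i:
i:      1  2  3  4  5  6  7  8  9 10 11 12 13 14
a[i]:  20 15 16 13 17 22 28 28 14 28 10  4  3  9
dp:     1  1  2  1  3  4  5  5  2  5  1  1  1  2
Maximum dp value is 5.

5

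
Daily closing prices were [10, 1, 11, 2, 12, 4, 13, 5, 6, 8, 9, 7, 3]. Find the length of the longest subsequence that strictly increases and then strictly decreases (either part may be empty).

9

inc[i] = longest strictly increasing subsequence ending at i; dec[i] = longest strictly decreasing subsequence starting at i:
i:      1  2  3  4  5  6  7  8  9 10 11 12 13
a[i]:  10  1 11  2 12  4 13  5  6  8  9  7  3
inc:    1  1  2  2  3  3  4  4  5  6  7  6  3
dec:    4  1  4  1  4  2  4  2  2  3  3  2  1
Best peak at i=11 (value 9): inc=7, dec=3, length 7+3−1 = 9.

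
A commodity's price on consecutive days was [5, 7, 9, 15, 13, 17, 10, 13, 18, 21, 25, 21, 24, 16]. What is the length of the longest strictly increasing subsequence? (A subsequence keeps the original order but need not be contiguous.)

8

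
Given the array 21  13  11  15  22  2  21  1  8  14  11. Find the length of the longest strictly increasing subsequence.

Track the smallest tail for each achievable length (strict):
21 → extends → [21]
13 → replaces 21 → [13]
11 → replaces 13 → [11]
15 → extends → [11, 15]
22 → extends → [11, 15, 22]
2 → replaces 11 → [2, 15, 22]
21 → replaces 22 → [2, 15, 21]
1 → replaces 2 → [1, 15, 21]
8 → replaces 15 → [1, 8, 21]
14 → replaces 21 → [1, 8, 14]
11 → replaces 14 → [1, 8, 11]
Three tails, so the longest strictly increasing subsequence has length 3 (e.g. 13, 15, 22).

3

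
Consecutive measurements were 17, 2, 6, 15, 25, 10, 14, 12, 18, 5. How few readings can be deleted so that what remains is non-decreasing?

Fewest deletions = n − (longest non-decreasing subsequence).
Patience tails:
17 → extends → [17]
2 → replaces 17 → [2]
6 → extends → [2, 6]
15 → extends → [2, 6, 15]
25 → extends → [2, 6, 15, 25]
10 → replaces 15 → [2, 6, 10, 25]
14 → replaces 25 → [2, 6, 10, 14]
12 → replaces 14 → [2, 6, 10, 12]
18 → extends → [2, 6, 10, 12, 18]
5 → replaces 6 → [2, 5, 10, 12, 18]
Longest non-decreasing subsequence has length 5, so deletions = 10 − 5 = 5.

5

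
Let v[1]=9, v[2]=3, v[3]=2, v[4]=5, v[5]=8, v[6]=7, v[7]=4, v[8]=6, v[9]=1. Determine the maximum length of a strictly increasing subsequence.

3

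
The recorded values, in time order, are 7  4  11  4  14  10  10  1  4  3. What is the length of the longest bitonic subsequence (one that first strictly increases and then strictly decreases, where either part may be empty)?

6

inc[i] = longest strictly increasing subsequence ending at i; dec[i] = longest strictly decreasing subsequence starting at i:
i:      1  2  3  4  5  6  7  8  9 10
a[i]:   7  4 11  4 14 10 10  1  4  3
inc:    1  1  2  1  3  2  2  1  2  2
dec:    3  2  4  2  4  3  3  1  2  1
Best peak at i=5 (value 14): inc=3, dec=4, length 3+4−1 = 6.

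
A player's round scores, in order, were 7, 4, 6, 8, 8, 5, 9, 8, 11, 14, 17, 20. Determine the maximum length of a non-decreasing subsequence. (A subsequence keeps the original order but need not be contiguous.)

Track the smallest tail for each achievable length (allowing ties):
7 → extends → [7]
4 → replaces 7 → [4]
6 → extends → [4, 6]
8 → extends → [4, 6, 8]
8 → extends → [4, 6, 8, 8]
5 → replaces 6 → [4, 5, 8, 8]
9 → extends → [4, 5, 8, 8, 9]
8 → replaces 9 → [4, 5, 8, 8, 8]
11 → extends → [4, 5, 8, 8, 8, 11]
14 → extends → [4, 5, 8, 8, 8, 11, 14]
17 → extends → [4, 5, 8, 8, 8, 11, 14, 17]
20 → extends → [4, 5, 8, 8, 8, 11, 14, 17, 20]
Nine tails, so the longest non-decreasing subsequence has length 9 (e.g. 4, 6, 8, 8, 9, 11, 14, 17, 20).

9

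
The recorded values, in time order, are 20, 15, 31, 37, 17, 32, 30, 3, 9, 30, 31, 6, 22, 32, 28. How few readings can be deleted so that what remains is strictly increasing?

Fewest deletions = n − (longest strictly increasing subsequence).
i:      1  2  3  4  5  6  7  8  9 10 11 12 13 14 15
a[i]:  20 15 31 37 17 32 30  3  9 30 31  6 22 32 28
dp:     1  1  2  3  2  3  3  1  2  3  4  2  3  5  4
max dp = 5, so deletions = 15 − 5 = 10.

10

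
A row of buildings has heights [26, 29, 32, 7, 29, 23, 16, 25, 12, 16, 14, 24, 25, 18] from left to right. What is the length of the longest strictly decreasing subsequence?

Let dp[i] be the longest strictly decreasing subsequence ending at i:
i:      1  2  3  4  5  6  7  8  9 10 11 12 13 14
a[i]:  26 29 32  7 29 23 16 25 12 16 14 24 25 18
dp:     1  1  1  2  2  3  4  3  5  4  5  4  3  5
Maximum is 5.

5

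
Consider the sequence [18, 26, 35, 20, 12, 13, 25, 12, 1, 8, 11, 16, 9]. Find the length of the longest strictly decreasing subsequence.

Let dp[i] be the longest strictly decreasing subsequence ending at i:
i:      1  2  3  4  5  6  7  8  9 10 11 12 13
a[i]:  18 26 35 20 12 13 25 12  1  8 11 16  9
dp:     1  1  1  2  3  3  2  4  5  5  5  3  6
Maximum is 6.

6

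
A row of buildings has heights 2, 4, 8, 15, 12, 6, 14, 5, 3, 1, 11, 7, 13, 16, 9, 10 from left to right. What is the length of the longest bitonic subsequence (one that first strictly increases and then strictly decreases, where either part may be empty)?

inc[i] = longest strictly increasing subsequence ending at i; dec[i] = longest strictly decreasing subsequence starting at i:
i:      1  2  3  4  5  6  7  8  9 10 11 12 13 14 15 16
a[i]:   2  4  8 15 12  6 14  5  3  1 11  7 13 16  9 10
inc:    1  2  3  4  4  3  5  3  2  1  4  4  5  6  5  6
dec:    2  3  5  6  5  4  4  3  2  1  2  1  2  2  1  1
Best peak at i=4 (value 15): inc=4, dec=6, length 4+6−1 = 9.

9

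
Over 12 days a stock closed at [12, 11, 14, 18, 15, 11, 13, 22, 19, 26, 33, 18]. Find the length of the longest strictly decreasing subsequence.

3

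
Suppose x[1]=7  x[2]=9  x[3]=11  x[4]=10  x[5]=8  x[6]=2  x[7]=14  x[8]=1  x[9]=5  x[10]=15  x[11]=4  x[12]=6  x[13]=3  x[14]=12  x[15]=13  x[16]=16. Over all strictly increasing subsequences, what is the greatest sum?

Let S[i] be the best sum of a strictly increasing subsequence ending at i:
i:      1  2  3  4  5  6  7  8  9 10 11 12 13 14 15 16
x[i]:   7  9 11 10  8  2 14  1  5 15  4  6  3 12 13 16
S:      7 16 27 26 15  2 41  1  7 56  6 13  5 39 52 72
Maximum is 72 (e.g. 7 + 9 + 11 + 14 + 15 + 16).

72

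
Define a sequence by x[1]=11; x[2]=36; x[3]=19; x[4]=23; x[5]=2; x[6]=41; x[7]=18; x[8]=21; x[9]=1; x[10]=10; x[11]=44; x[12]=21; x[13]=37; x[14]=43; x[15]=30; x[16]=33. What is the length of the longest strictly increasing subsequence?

Let dp[i] be the length of the longest such subsequence ending at index i:
i:      1  2  3  4  5  6  7  8  9 10 11 12 13 14 15 16
x[i]:  11 36 19 23  2 41 18 21  1 10 44 21 37 43 30 33
dp:     1  2  2  3  1  4  2  3  1  2  5  3  4  5  4  5
Maximum dp value is 5.

5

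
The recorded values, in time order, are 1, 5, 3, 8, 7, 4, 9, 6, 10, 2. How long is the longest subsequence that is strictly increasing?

5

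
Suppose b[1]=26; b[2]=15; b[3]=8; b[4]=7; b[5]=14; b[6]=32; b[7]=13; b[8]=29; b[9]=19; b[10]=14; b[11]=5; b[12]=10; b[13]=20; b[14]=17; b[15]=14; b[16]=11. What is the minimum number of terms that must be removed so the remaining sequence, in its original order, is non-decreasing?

Fewest deletions = n − (longest non-decreasing subsequence).
i:      1  2  3  4  5  6  7  8  9 10 11 12 13 14 15 16
b[i]:  26 15  8  7 14 32 13 29 19 14  5 10 20 17 14 11
dp:     1  1  1  1  2  3  2  3  3  3  1  2  4  4  4  3
max dp = 4, so deletions = 16 − 4 = 12.

12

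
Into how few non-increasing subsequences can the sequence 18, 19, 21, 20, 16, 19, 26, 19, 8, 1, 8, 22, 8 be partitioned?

The minimum number of non-increasing subsequences covering a sequence equals the length of its longest strictly increasing subsequence.
LIS length is 4 (e.g. 18, 19, 21, 26), so 4 piles are needed.

4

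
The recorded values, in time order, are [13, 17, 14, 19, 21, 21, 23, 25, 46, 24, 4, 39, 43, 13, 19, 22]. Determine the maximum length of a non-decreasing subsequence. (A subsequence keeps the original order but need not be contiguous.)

9

Track the smallest tail for each achievable length (allowing ties):
13 → extends → [13]
17 → extends → [13, 17]
14 → replaces 17 → [13, 14]
19 → extends → [13, 14, 19]
21 → extends → [13, 14, 19, 21]
21 → extends → [13, 14, 19, 21, 21]
23 → extends → [13, 14, 19, 21, 21, 23]
25 → extends → [13, 14, 19, 21, 21, 23, 25]
46 → extends → [13, 14, 19, 21, 21, 23, 25, 46]
24 → replaces 25 → [13, 14, 19, 21, 21, 23, 24, 46]
4 → replaces 13 → [4, 14, 19, 21, 21, 23, 24, 46]
39 → replaces 46 → [4, 14, 19, 21, 21, 23, 24, 39]
43 → extends → [4, 14, 19, 21, 21, 23, 24, 39, 43]
13 → replaces 14 → [4, 13, 19, 21, 21, 23, 24, 39, 43]
19 → replaces 21 → [4, 13, 19, 19, 21, 23, 24, 39, 43]
22 → replaces 23 → [4, 13, 19, 19, 21, 22, 24, 39, 43]
Nine tails, so the longest non-decreasing subsequence has length 9 (e.g. 13, 17, 19, 21, 21, 23, 25, 39, 43).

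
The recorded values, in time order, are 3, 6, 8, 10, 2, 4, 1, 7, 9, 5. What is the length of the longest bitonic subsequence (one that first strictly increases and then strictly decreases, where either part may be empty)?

inc[i] = longest strictly increasing subsequence ending at i; dec[i] = longest strictly decreasing subsequence starting at i:
i:      1  2  3  4  5  6  7  8  9 10
a[i]:   3  6  8 10  2  4  1  7  9  5
inc:    1  2  3  4  1  2  1  3  4  3
dec:    3  3  3  3  2  2  1  2  2  1
Best peak at i=4 (value 10): inc=4, dec=3, length 4+3−1 = 6.

6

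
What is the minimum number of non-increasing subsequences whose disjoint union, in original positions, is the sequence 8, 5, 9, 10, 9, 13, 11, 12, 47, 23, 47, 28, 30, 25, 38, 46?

10

Place each on the leftmost legal pile:
8 → new pile 1 (tops now [8])
5 → pile 1 (tops now [5])
9 → new pile 2 (tops now [5, 9])
10 → new pile 3 (tops now [5, 9, 10])
9 → pile 2 (tops now [5, 9, 10])
13 → new pile 4 (tops now [5, 9, 10, 13])
11 → pile 4 (tops now [5, 9, 10, 11])
12 → new pile 5 (tops now [5, 9, 10, 11, 12])
47 → new pile 6 (tops now [5, 9, 10, 11, 12, 47])
23 → pile 6 (tops now [5, 9, 10, 11, 12, 23])
47 → new pile 7 (tops now [5, 9, 10, 11, 12, 23, 47])
28 → pile 7 (tops now [5, 9, 10, 11, 12, 23, 28])
30 → new pile 8 (tops now [5, 9, 10, 11, 12, 23, 28, 30])
25 → pile 7 (tops now [5, 9, 10, 11, 12, 23, 25, 30])
38 → new pile 9 (tops now [5, 9, 10, 11, 12, 23, 25, 30, 38])
46 → new pile 10 (tops now [5, 9, 10, 11, 12, 23, 25, 30, 38, 46])
Ten piles.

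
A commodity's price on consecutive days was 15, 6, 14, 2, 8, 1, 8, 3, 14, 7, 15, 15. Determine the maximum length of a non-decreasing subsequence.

Track the smallest tail for each achievable length (allowing ties):
15 → extends → [15]
6 → replaces 15 → [6]
14 → extends → [6, 14]
2 → replaces 6 → [2, 14]
8 → replaces 14 → [2, 8]
1 → replaces 2 → [1, 8]
8 → extends → [1, 8, 8]
3 → replaces 8 → [1, 3, 8]
14 → extends → [1, 3, 8, 14]
7 → replaces 8 → [1, 3, 7, 14]
15 → extends → [1, 3, 7, 14, 15]
15 → extends → [1, 3, 7, 14, 15, 15]
Six tails, so the longest non-decreasing subsequence has length 6 (e.g. 6, 8, 8, 14, 15, 15).

6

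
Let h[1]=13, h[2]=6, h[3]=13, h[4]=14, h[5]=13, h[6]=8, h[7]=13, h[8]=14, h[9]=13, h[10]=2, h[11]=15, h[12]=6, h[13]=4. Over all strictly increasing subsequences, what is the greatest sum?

Let S[i] be the best sum of a strictly increasing subsequence ending at i:
i:      1  2  3  4  5  6  7  8  9 10 11 12 13
h[i]:  13  6 13 14 13  8 13 14 13  2 15  6  4
S:     13  6 19 33 19 14 27 41 27  2 56  8  6
Maximum is 56 (e.g. 6 + 8 + 13 + 14 + 15).

56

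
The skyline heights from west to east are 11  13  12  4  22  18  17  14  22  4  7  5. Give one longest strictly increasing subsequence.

11, 13, 18, 22

Patience tails give the LIS length; then backtrack through the dp parents:
11 → extends → [11]
13 → extends → [11, 13]
12 → replaces 13 → [11, 12]
4 → replaces 11 → [4, 12]
22 → extends → [4, 12, 22]
18 → replaces 22 → [4, 12, 18]
17 → replaces 18 → [4, 12, 17]
14 → replaces 17 → [4, 12, 14]
22 → extends → [4, 12, 14, 22]
4 → already a tail → [4, 12, 14, 22]
7 → replaces 12 → [4, 7, 14, 22]
5 → replaces 7 → [4, 5, 14, 22]
Length 4; one witness is 11, 13, 18, 22.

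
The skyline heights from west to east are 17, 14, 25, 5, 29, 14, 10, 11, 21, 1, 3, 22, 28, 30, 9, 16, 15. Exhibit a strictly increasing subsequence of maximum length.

5, 10, 11, 21, 22, 28, 30

Patience tails give the LIS length; then backtrack through the dp parents:
17 → extends → [17]
14 → replaces 17 → [14]
25 → extends → [14, 25]
5 → replaces 14 → [5, 25]
29 → extends → [5, 25, 29]
14 → replaces 25 → [5, 14, 29]
10 → replaces 14 → [5, 10, 29]
11 → replaces 29 → [5, 10, 11]
21 → extends → [5, 10, 11, 21]
1 → replaces 5 → [1, 10, 11, 21]
3 → replaces 10 → [1, 3, 11, 21]
22 → extends → [1, 3, 11, 21, 22]
28 → extends → [1, 3, 11, 21, 22, 28]
30 → extends → [1, 3, 11, 21, 22, 28, 30]
9 → replaces 11 → [1, 3, 9, 21, 22, 28, 30]
16 → replaces 21 → [1, 3, 9, 16, 22, 28, 30]
15 → replaces 16 → [1, 3, 9, 15, 22, 28, 30]
Length 7; one witness is 5, 10, 11, 21, 22, 28, 30.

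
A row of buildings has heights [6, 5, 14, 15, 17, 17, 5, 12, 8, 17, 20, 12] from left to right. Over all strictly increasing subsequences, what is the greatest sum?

72

Let S[i] be the best sum of a strictly increasing subsequence ending at i:
i:      1  2  3  4  5  6  7  8  9 10 11 12
a[i]:   6  5 14 15 17 17  5 12  8 17 20 12
S:      6  5 20 35 52 52  5 18 14 52 72 26
Maximum is 72 (e.g. 6 + 14 + 15 + 17 + 20).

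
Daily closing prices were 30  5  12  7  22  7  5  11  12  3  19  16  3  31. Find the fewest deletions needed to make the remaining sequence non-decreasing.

7

Fewest deletions = n − (longest non-decreasing subsequence).
Patience tails:
30 → extends → [30]
5 → replaces 30 → [5]
12 → extends → [5, 12]
7 → replaces 12 → [5, 7]
22 → extends → [5, 7, 22]
7 → replaces 22 → [5, 7, 7]
5 → replaces 7 → [5, 5, 7]
11 → extends → [5, 5, 7, 11]
12 → extends → [5, 5, 7, 11, 12]
3 → replaces 5 → [3, 5, 7, 11, 12]
19 → extends → [3, 5, 7, 11, 12, 19]
16 → replaces 19 → [3, 5, 7, 11, 12, 16]
3 → replaces 5 → [3, 3, 7, 11, 12, 16]
31 → extends → [3, 3, 7, 11, 12, 16, 31]
Longest non-decreasing subsequence has length 7, so deletions = 14 − 7 = 7.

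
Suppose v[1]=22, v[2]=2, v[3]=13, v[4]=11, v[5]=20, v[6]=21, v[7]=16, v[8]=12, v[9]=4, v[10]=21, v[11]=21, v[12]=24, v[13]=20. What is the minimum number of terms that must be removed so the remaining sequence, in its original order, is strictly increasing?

8

Fewest deletions = n − (longest strictly increasing subsequence).
i:      1  2  3  4  5  6  7  8  9 10 11 12 13
v[i]:  22  2 13 11 20 21 16 12  4 21 21 24 20
dp:     1  1  2  2  3  4  3  3  2  4  4  5  4
max dp = 5, so deletions = 13 − 5 = 8.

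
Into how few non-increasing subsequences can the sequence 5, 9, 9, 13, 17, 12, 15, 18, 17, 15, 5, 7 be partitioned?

5

Place each on the leftmost legal pile:
5 → new pile 1 (tops now [5])
9 → new pile 2 (tops now [5, 9])
9 → pile 2 (tops now [5, 9])
13 → new pile 3 (tops now [5, 9, 13])
17 → new pile 4 (tops now [5, 9, 13, 17])
12 → pile 3 (tops now [5, 9, 12, 17])
15 → pile 4 (tops now [5, 9, 12, 15])
18 → new pile 5 (tops now [5, 9, 12, 15, 18])
17 → pile 5 (tops now [5, 9, 12, 15, 17])
15 → pile 4 (tops now [5, 9, 12, 15, 17])
5 → pile 1 (tops now [5, 9, 12, 15, 17])
7 → pile 2 (tops now [5, 7, 12, 15, 17])
Five piles.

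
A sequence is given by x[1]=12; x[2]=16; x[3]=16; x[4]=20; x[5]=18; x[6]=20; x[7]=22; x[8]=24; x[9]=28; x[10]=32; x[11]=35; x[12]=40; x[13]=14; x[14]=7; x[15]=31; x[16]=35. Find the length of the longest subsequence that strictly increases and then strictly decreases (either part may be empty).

12

inc[i] = longest strictly increasing subsequence ending at i; dec[i] = longest strictly decreasing subsequence starting at i:
i:      1  2  3  4  5  6  7  8  9 10 11 12 13 14 15 16
x[i]:  12 16 16 20 18 20 22 24 28 32 35 40 14  7 31 35
inc:    1  2  2  3  3  4  5  6  7  8  9 10  2  1  8  9
dec:    2  3  3  4  3  3  3  3  3  3  3  3  2  1  1  1
Best peak at i=12 (value 40): inc=10, dec=3, length 10+3−1 = 12.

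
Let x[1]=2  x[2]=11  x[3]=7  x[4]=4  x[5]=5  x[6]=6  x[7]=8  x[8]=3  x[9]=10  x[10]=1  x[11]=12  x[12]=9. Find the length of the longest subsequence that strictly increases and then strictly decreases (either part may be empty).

8

inc[i] = longest strictly increasing subsequence ending at i; dec[i] = longest strictly decreasing subsequence starting at i:
i:      1  2  3  4  5  6  7  8  9 10 11 12
x[i]:   2 11  7  4  5  6  8  3 10  1 12  9
inc:    1  2  2  2  3  4  5  2  6  1  7  6
dec:    2  5  4  3  3  3  3  2  2  1  2  1
Best peak at i=11 (value 12): inc=7, dec=2, length 7+2−1 = 8.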